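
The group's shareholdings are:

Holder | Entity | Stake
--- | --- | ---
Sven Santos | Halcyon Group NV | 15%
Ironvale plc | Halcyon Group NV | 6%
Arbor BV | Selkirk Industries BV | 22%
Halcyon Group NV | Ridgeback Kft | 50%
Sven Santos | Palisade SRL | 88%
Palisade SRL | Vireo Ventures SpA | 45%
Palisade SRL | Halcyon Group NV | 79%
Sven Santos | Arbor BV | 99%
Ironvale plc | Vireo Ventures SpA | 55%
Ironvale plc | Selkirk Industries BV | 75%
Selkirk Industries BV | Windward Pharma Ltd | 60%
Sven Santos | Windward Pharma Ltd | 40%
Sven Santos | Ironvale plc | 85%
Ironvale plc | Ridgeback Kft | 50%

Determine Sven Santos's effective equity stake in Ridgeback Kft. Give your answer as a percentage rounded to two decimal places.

Sven reaches Ridgeback along 4 paths.
Via Ironvale: 85% × 50% = 42.5%.
Via Ironvale → Halcyon: 85% × 6% × 50% = 2.55%.
Via Halcyon: 15% × 50% = 7.5%.
Via Palisade → Halcyon: 88% × 79% × 50% = 34.76%.
Total: 42.5% + 2.55% + 7.5% + 34.76% = 87.31%.

87.31%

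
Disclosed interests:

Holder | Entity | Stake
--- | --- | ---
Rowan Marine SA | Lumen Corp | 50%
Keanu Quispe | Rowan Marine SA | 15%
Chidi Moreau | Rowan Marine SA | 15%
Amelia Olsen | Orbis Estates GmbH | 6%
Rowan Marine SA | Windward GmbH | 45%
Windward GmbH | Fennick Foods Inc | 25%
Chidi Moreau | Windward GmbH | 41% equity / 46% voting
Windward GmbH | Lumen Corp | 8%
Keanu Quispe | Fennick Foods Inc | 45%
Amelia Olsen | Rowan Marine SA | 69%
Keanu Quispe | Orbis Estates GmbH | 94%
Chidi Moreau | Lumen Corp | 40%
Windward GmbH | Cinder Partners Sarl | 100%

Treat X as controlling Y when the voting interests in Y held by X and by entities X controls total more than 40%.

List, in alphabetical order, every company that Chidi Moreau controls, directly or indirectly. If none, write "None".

Cinder Partners Sarl, Lumen Corp, Windward GmbH

Chidi holds 46% of Windward, so Chidi controls Windward.
Windward holds 100% of Cinder, so Chidi controls Cinder.
Windward and Chidi together hold 8% + 40% = 48% of Lumen, so Chidi controls Lumen.
No other company's threshold is met.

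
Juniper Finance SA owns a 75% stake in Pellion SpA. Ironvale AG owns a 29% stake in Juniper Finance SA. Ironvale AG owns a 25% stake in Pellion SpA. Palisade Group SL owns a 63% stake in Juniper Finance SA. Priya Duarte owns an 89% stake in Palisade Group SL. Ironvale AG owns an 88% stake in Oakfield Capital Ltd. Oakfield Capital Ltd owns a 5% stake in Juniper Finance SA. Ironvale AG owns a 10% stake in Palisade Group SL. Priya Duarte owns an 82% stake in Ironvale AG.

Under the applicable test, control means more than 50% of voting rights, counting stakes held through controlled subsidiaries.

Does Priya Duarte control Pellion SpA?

Yes

Priya holds 82% of Ironvale, so Priya controls Ironvale.
Ironvale holds 88% of Oakfield, so Priya controls Oakfield.
Priya and Ironvale together hold 89% + 10% = 99% of Palisade, so Priya controls Palisade.
Palisade and Ironvale and Oakfield together hold 63% + 29% + 5% = 97% of Juniper, so Priya controls Juniper.
Juniper and Ironvale together hold 75% + 25% = 100% of Pellion, so Priya controls Pellion.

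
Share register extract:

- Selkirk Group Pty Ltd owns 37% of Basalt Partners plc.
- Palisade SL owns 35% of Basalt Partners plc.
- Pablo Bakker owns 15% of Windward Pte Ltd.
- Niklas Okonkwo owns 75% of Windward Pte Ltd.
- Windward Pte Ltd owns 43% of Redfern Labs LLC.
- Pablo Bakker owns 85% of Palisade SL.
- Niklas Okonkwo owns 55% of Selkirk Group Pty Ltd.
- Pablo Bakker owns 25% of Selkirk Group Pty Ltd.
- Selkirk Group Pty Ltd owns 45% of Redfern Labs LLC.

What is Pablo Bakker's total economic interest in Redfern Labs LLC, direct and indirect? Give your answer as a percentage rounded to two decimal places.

17.70%

Pablo reaches Redfern along 2 paths.
Via Windward: 15% × 43% = 6.45%.
Via Selkirk: 25% × 45% = 11.25%.
Total: 6.45% + 11.25% = 17.7%.
Rounded: 17.70%.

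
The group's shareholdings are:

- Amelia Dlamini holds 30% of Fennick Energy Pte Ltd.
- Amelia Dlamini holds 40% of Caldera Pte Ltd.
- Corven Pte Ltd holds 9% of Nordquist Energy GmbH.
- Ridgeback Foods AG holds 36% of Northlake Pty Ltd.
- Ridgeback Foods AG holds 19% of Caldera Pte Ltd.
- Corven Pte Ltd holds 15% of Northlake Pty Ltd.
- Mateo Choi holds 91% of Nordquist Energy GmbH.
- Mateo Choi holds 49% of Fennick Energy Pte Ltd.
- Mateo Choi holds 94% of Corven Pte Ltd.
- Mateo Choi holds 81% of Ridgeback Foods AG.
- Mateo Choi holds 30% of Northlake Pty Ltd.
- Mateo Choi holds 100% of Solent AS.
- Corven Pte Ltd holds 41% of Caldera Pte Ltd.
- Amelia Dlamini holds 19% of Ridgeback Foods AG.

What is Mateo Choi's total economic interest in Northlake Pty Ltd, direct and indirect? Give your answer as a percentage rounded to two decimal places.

Mateo reaches Northlake along 3 paths.
Via Ridgeback: 81% × 36% = 29.16%.
Via Corven: 94% × 15% = 14.1%.
Direct stake: 30% = 30%.
Total: 29.16% + 14.1% + 30% = 73.26%.

73.26%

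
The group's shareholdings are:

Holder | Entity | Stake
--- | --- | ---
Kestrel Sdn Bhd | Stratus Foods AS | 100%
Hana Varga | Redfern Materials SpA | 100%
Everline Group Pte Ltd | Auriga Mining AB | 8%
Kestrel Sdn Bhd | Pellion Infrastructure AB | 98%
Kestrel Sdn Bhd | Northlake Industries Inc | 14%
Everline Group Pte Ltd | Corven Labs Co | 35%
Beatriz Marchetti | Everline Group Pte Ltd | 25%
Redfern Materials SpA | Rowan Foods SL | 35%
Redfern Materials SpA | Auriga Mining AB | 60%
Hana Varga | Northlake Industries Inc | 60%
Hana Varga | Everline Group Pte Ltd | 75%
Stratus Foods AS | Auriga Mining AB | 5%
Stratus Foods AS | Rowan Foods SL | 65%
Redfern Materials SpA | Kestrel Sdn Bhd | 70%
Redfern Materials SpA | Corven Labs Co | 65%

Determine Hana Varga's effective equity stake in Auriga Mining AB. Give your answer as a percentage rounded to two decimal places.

Hana reaches Auriga along 3 paths.
Via Everline: 75% × 8% = 6%.
Via Redfern: 100% × 60% = 60%.
Via Redfern → Kestrel → Stratus: 100% × 70% × 100% × 5% = 3.5%.
Total: 6% + 60% + 3.5% = 69.5%.
Rounded: 69.50%.

69.50%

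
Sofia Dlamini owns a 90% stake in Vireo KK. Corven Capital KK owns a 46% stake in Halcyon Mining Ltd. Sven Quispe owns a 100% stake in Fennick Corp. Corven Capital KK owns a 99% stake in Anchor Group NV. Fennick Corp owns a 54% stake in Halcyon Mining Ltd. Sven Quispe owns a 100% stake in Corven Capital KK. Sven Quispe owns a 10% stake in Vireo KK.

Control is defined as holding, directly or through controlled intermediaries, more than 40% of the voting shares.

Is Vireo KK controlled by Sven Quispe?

Sven holds 100% of Corven, so Sven controls Corven.
Sven holds 100% of Fennick, so Sven controls Fennick.
Corven and Fennick together hold 46% + 54% = 100% of Halcyon, so Sven controls Halcyon.
Corven holds 99% of Anchor, so Sven controls Anchor.
In Vireo, Sven's side holds only 10%, not > 40%.
So Sven does not control Vireo.

No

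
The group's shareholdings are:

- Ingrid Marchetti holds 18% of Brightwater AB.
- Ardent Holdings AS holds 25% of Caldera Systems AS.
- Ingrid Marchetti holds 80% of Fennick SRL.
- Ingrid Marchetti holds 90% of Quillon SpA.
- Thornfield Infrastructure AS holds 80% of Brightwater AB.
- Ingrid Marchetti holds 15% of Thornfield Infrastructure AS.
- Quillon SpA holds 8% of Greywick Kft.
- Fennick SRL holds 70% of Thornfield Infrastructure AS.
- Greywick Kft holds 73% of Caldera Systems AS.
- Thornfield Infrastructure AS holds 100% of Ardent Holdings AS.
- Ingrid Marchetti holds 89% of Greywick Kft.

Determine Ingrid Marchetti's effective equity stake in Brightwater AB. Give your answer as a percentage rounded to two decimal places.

Ingrid reaches Brightwater along 3 paths.
Direct stake: 18% = 18%.
Via Fennick → Thornfield: 80% × 70% × 80% = 44.8%.
Via Thornfield: 15% × 80% = 12%.
Total: 18% + 44.8% + 12% = 74.8%.
Rounded: 74.80%.

74.80%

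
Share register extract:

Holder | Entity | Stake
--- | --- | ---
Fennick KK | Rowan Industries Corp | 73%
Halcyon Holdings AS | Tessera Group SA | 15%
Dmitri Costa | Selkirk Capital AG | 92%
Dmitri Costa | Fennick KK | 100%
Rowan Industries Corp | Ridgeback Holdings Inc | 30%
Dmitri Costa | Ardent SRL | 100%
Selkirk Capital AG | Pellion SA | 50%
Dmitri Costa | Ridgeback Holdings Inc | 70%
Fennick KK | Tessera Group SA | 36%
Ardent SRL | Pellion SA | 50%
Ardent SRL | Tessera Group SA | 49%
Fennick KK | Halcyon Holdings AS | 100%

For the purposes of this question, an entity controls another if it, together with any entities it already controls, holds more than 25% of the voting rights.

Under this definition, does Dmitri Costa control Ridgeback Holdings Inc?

Dmitri holds 100% of Fennick, so Dmitri controls Fennick.
Fennick holds 73% of Rowan, so Dmitri controls Rowan.
Dmitri and Rowan together hold 70% + 30% = 100% of Ridgeback, so Dmitri controls Ridgeback.

Yes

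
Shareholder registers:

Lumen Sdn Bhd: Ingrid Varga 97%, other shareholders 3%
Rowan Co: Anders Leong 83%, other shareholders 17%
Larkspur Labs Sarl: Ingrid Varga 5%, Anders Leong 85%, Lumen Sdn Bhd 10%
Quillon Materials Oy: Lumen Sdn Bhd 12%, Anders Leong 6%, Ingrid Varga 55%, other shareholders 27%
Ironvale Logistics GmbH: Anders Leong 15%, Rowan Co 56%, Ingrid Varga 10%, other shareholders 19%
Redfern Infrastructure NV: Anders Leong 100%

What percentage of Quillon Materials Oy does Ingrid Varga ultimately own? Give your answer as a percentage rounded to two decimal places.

66.64%

Ingrid reaches Quillon along 2 paths.
Via Lumen: 97% × 12% = 11.64%.
Direct stake: 55% = 55%.
Total: 11.64% + 55% = 66.64%.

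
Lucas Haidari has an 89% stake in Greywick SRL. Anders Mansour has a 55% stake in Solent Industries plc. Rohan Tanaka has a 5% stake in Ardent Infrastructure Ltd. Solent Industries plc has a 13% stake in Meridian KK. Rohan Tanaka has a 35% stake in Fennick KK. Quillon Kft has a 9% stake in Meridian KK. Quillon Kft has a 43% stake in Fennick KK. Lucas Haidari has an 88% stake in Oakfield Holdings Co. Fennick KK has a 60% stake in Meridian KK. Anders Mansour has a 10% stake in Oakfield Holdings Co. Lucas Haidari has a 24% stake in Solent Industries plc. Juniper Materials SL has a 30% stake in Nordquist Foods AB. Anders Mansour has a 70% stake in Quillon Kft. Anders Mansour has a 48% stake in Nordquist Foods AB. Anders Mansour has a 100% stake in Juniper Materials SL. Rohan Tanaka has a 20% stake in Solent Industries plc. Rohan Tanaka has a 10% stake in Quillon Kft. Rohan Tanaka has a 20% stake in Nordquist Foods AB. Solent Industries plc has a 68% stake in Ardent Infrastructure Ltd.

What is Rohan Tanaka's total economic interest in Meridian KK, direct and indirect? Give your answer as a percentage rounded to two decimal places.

Rohan reaches Meridian along 4 paths.
Via Quillon: 10% × 9% = 0.9%.
Via Fennick: 35% × 60% = 21%.
Via Quillon → Fennick: 10% × 43% × 60% = 2.58%.
Via Solent: 20% × 13% = 2.6%.
Total: 0.9% + 21% + 2.58% + 2.6% = 27.08%.

27.08%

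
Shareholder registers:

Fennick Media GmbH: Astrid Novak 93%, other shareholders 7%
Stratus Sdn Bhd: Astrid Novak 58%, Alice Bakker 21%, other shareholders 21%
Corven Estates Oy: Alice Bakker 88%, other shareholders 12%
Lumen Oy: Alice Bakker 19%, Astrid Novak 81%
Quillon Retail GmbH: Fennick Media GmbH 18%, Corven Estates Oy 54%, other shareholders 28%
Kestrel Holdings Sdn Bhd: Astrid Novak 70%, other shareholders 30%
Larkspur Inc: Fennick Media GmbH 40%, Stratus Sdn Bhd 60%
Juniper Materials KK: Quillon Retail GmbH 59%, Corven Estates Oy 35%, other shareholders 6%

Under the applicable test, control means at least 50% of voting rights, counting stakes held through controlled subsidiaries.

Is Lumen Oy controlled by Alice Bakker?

Alice holds 88% of Corven, so Alice controls Corven.
Corven holds 54% of Quillon, so Alice controls Quillon.
Quillon and Corven together hold 59% + 35% = 94% of Juniper, so Alice controls Juniper.
In Lumen, Alice's side holds only 19%, not ≥ 50%.
So Alice does not control Lumen.

No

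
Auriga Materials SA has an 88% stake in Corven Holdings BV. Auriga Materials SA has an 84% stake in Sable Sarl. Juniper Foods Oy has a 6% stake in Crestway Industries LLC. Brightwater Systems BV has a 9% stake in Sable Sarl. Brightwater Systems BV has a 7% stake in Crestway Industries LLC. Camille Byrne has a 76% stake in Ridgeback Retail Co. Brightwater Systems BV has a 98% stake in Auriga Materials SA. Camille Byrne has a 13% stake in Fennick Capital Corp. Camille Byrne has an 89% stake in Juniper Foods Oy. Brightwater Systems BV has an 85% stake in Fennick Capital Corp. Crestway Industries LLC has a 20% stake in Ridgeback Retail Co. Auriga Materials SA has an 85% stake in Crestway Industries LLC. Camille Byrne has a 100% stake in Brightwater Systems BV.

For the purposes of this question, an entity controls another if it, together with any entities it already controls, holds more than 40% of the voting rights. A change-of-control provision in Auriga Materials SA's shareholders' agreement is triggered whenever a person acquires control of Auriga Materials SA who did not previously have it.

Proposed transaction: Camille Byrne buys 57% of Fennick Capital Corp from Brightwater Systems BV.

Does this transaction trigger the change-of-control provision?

The purchase adds only to Camille's holdings (Brightwater's stake shrinks), so Camille is the only person who could newly come to control Auriga.
Camille holds 100% of Brightwater, so Camille controls Brightwater.
Brightwater holds 98% of Auriga, so Camille controls Auriga.
So Camille already controls Auriga before the transaction.
After the purchase, Camille's direct stake in Fennick rises to 13% + 57% = 70%, and Brightwater's stake falls to 28%.
Camille controlled Auriga already, so this is not a new person acquiring control; every other person's position is unchanged or reduced.
No new person acquires control, so the clause is not triggered.

No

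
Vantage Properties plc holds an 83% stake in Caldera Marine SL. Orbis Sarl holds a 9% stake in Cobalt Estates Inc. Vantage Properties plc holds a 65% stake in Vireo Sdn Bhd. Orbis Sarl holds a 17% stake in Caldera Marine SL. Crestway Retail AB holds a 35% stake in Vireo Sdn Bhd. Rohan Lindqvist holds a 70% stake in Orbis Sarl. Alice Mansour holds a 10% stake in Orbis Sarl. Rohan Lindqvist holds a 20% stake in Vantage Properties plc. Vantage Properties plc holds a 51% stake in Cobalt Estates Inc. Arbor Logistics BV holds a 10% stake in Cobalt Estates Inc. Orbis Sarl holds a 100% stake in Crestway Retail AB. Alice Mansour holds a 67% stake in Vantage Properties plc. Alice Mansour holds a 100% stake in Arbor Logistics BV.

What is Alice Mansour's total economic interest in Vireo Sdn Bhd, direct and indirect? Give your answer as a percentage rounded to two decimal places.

Alice reaches Vireo along 2 paths.
Via Orbis → Crestway: 10% × 100% × 35% = 3.5%.
Via Vantage: 67% × 65% = 43.55%.
Total: 3.5% + 43.55% = 47.05%.

47.05%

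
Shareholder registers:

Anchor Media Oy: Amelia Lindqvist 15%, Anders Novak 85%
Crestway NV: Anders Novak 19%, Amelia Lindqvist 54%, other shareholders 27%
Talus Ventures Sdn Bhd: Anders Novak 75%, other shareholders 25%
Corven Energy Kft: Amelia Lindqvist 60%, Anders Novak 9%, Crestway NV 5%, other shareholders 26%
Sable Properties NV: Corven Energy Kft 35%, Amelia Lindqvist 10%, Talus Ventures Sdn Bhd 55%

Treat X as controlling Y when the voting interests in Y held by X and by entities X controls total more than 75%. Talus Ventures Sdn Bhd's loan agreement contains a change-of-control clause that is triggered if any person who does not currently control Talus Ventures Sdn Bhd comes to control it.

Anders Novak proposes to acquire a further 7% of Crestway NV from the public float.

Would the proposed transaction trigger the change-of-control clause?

The purchase changes only Anders's holdings, so Anders is the only person who could newly come to control Talus.
Anders holds 85% of Anchor, so Anders controls Anchor.
In Talus, Anders's side holds only 75%, not > 75%.
So before the transaction, Anders does not control Talus.
After the purchase, Anders's direct stake in Crestway rises to 19% + 7% = 26%.
Anders's side now holds 26% of Crestway, not > 75%, so Anders still does not control Crestway.
After the transaction, Anders's side holds 75% of Talus, not > 75%, so Anders still does not control Talus.
No new person acquires control, so the clause is not triggered.

No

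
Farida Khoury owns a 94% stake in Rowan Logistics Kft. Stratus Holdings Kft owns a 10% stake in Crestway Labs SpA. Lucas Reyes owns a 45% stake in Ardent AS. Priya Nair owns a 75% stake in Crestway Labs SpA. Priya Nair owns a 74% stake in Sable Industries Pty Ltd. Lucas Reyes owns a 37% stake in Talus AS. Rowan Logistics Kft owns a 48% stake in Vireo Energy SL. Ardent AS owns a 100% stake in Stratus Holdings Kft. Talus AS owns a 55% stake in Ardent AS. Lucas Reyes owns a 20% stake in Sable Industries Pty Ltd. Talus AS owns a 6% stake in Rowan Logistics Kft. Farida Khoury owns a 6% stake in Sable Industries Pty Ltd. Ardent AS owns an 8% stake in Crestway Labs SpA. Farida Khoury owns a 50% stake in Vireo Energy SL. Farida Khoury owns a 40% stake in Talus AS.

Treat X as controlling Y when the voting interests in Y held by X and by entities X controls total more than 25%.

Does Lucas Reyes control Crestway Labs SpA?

Lucas holds 37% of Talus, so Lucas controls Talus.
Talus and Lucas together hold 55% + 45% = 100% of Ardent, so Lucas controls Ardent.
Ardent holds 100% of Stratus, so Lucas controls Stratus.
In Crestway, Lucas's side holds only 10% + 8% = 18%, not > 25%.
So Lucas does not control Crestway.

No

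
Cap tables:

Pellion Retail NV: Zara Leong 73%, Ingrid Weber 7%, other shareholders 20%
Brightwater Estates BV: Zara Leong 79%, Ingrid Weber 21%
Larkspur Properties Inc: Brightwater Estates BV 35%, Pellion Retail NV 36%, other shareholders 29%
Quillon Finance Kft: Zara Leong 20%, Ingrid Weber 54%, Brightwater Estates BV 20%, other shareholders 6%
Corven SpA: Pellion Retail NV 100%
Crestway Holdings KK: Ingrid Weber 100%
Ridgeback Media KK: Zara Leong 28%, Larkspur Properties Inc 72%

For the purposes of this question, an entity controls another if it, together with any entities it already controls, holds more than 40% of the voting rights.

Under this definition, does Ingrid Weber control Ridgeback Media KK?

Ingrid holds 54% of Quillon, so Ingrid controls Quillon.
Ingrid holds 100% of Crestway, so Ingrid controls Crestway.
Neither Ingrid nor any entity Ingrid controls holds any voting interest in Ridgeback.
So Ingrid does not control Ridgeback.

No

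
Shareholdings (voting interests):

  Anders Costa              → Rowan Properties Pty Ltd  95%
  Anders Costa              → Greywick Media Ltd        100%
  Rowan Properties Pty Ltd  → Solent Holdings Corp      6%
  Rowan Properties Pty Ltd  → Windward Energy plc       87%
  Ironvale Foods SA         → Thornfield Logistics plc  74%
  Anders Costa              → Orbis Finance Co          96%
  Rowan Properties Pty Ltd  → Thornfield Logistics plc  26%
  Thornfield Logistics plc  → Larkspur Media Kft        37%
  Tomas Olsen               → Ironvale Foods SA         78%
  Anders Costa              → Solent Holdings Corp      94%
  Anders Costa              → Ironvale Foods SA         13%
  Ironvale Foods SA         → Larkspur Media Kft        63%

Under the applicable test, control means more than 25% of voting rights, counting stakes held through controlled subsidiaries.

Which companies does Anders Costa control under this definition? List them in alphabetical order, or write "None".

Anders holds 95% of Rowan, so Anders controls Rowan.
Anders holds 96% of Orbis, so Anders controls Orbis.
Anders and Rowan together hold 94% + 6% = 100% of Solent, so Anders controls Solent.
Rowan holds 26% of Thornfield, so Anders controls Thornfield.
Anders holds 100% of Greywick, so Anders controls Greywick.
Rowan holds 87% of Windward, so Anders controls Windward.
Thornfield holds 37% of Larkspur, so Anders controls Larkspur.
No other company's threshold is met.

Greywick Media Ltd, Larkspur Media Kft, Orbis Finance Co, Rowan Properties Pty Ltd, Solent Holdings Corp, Thornfield Logistics plc, Windward Energy plc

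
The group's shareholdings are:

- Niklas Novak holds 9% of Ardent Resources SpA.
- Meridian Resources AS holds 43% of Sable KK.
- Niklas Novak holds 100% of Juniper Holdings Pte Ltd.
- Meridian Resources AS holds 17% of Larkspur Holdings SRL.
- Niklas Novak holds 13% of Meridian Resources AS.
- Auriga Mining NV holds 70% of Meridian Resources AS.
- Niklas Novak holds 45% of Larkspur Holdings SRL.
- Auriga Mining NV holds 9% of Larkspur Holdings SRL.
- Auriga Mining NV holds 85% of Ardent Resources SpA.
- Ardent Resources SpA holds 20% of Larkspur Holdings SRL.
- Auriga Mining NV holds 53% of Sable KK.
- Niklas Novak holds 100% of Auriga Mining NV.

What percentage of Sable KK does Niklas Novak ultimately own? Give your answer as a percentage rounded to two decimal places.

Niklas reaches Sable along 3 paths.
Via Auriga → Meridian: 100% × 70% × 43% = 30.1%.
Via Meridian: 13% × 43% = 5.59%.
Via Auriga: 100% × 53% = 53%.
Total: 30.1% + 5.59% + 53% = 88.69%.

88.69%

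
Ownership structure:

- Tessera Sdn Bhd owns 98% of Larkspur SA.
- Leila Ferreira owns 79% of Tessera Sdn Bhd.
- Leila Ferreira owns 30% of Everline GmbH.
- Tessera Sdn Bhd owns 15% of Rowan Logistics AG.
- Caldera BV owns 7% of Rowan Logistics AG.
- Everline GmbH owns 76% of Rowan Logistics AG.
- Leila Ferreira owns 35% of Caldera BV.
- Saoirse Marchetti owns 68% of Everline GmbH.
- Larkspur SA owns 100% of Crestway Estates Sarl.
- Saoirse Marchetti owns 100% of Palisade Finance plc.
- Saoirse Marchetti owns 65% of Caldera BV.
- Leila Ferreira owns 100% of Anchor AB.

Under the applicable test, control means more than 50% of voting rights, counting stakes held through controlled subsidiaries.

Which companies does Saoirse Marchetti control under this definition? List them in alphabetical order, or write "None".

Caldera BV, Everline GmbH, Palisade Finance plc, Rowan Logistics AG

Saoirse holds 68% of Everline, so Saoirse controls Everline.
Saoirse holds 100% of Palisade, so Saoirse controls Palisade.
Saoirse holds 65% of Caldera, so Saoirse controls Caldera.
Caldera and Everline together hold 7% + 76% = 83% of Rowan, so Saoirse controls Rowan.
No other company's threshold is met.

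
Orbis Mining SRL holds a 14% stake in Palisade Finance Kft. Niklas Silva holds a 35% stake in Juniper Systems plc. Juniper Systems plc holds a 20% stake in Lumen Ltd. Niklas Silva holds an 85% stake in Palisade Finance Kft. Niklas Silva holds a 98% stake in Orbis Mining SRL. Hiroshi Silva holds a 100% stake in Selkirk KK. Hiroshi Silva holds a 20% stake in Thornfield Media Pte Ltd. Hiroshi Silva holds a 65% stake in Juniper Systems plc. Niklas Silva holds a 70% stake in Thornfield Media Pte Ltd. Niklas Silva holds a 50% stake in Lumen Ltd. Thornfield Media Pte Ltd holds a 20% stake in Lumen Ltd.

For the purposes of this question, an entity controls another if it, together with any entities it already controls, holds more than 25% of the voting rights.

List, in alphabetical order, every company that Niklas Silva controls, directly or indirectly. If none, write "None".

Niklas holds 35% of Juniper, so Niklas controls Juniper.
Niklas holds 70% of Thornfield, so Niklas controls Thornfield.
Juniper and Thornfield and Niklas together hold 20% + 20% + 50% = 90% of Lumen, so Niklas controls Lumen.
Niklas holds 98% of Orbis, so Niklas controls Orbis.
Orbis and Niklas together hold 14% + 85% = 99% of Palisade, so Niklas controls Palisade.
No other company's threshold is met.

Juniper Systems plc, Lumen Ltd, Orbis Mining SRL, Palisade Finance Kft, Thornfield Media Pte Ltd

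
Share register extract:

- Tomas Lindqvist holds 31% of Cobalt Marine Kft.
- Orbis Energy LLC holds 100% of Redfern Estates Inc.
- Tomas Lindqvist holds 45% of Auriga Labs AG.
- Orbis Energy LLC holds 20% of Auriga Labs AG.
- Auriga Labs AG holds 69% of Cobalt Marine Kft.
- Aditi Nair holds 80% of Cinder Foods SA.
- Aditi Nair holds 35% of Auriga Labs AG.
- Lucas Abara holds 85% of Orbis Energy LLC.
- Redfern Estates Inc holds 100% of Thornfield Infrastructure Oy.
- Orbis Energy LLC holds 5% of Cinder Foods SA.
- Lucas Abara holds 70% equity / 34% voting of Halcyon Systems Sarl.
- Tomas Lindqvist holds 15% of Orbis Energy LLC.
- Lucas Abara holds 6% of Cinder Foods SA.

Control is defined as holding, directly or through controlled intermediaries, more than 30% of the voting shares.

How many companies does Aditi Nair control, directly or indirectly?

3

Aditi holds 35% of Auriga, so Aditi controls Auriga.
Aditi holds 80% of Cinder, so Aditi controls Cinder.
Auriga holds 69% of Cobalt, so Aditi controls Cobalt.
No other company's threshold is met.
Aditi controls 3 companies.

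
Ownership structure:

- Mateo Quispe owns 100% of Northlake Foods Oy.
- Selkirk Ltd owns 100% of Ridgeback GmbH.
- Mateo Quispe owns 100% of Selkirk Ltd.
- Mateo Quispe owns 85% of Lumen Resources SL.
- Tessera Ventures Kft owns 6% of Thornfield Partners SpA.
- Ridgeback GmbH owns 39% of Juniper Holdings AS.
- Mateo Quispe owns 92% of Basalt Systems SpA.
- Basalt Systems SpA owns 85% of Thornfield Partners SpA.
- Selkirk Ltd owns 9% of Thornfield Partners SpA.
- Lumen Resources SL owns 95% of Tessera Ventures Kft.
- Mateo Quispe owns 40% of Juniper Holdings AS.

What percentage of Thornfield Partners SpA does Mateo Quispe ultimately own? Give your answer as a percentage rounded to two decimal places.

Mateo reaches Thornfield along 3 paths.
Via Basalt: 92% × 85% = 78.2%.
Via Lumen → Tessera: 85% × 95% × 6% = 4.845%.
Via Selkirk: 100% × 9% = 9%.
Total: 78.2% + 4.845% + 9% = 92.045%.
Rounded: 92.05%.

92.05%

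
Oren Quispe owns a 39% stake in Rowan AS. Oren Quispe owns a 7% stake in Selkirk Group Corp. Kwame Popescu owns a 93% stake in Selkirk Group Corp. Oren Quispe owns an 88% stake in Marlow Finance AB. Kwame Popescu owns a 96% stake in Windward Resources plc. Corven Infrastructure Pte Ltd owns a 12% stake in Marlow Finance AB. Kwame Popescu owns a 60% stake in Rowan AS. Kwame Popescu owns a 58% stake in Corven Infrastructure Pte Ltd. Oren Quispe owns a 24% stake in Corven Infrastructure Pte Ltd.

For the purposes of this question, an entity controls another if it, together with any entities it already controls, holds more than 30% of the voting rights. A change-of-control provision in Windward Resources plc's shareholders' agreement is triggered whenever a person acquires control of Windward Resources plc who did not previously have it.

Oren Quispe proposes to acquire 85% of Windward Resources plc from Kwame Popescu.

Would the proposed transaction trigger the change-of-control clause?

The purchase adds only to Oren's holdings (Kwame's stake shrinks), so Oren is the only person who could newly come to control Windward.
Oren holds 39% of Rowan, so Oren controls Rowan.
Oren holds 88% of Marlow, so Oren controls Marlow.
Neither Oren nor any entity Oren controls holds any voting interest in Windward.
So before the transaction, Oren does not control Windward.
After the purchase, Oren holds 85% of Windward directly, and Kwame's stake falls to 11%.
Oren holds 85% of Windward, so Oren controls Windward.
Oren did not control Windward before and does after, so the clause is triggered.

Yes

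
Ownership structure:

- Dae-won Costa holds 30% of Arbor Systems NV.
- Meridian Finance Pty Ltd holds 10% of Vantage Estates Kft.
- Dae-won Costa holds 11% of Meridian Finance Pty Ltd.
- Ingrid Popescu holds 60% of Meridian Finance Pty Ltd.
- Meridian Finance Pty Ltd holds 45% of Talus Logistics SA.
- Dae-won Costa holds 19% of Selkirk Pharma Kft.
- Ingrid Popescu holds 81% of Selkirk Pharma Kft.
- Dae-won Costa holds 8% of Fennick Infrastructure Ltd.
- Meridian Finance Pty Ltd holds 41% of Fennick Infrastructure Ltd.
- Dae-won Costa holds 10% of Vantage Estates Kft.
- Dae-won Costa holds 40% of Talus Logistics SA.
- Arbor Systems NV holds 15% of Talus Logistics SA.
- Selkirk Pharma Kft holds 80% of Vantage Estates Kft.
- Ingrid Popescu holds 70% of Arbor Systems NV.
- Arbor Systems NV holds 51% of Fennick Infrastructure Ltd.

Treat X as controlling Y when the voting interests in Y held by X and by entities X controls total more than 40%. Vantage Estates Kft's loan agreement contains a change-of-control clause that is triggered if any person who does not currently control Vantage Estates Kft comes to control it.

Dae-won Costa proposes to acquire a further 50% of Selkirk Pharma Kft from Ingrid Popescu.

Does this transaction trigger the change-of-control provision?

The purchase adds only to Dae-won's holdings (Ingrid's stake shrinks), so Dae-won is the only person who could newly come to control Vantage.
Dae-won's largest direct stake is 40% in Talus, which does not meet the threshold, so Dae-won controls no company.
In Vantage, Dae-won's side holds only 10%, not > 40%.
So before the transaction, Dae-won does not control Vantage.
After the purchase, Dae-won's direct stake in Selkirk rises to 19% + 50% = 69%, and Ingrid's stake falls to 31%.
Dae-won holds 69% of Selkirk, so Dae-won controls Selkirk.
Selkirk and Dae-won together hold 80% + 10% = 90% of Vantage, so Dae-won controls Vantage.
Dae-won did not control Vantage before and does after, so the clause is triggered.

Yes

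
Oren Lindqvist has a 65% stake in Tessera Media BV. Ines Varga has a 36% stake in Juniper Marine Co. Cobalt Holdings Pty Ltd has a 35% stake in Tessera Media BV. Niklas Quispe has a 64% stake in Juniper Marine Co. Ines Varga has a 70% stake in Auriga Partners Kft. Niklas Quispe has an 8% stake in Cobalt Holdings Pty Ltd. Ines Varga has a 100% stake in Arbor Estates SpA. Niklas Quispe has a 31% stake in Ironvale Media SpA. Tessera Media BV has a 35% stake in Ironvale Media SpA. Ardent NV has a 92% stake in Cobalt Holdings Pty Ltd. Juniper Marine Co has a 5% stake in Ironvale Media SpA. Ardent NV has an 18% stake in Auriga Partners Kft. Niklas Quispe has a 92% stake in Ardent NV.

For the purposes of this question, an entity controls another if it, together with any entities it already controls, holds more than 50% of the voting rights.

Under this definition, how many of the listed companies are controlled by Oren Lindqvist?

Oren holds 65% of Tessera, so Oren controls Tessera.
No other company's threshold is met.
Oren controls 1 company.

1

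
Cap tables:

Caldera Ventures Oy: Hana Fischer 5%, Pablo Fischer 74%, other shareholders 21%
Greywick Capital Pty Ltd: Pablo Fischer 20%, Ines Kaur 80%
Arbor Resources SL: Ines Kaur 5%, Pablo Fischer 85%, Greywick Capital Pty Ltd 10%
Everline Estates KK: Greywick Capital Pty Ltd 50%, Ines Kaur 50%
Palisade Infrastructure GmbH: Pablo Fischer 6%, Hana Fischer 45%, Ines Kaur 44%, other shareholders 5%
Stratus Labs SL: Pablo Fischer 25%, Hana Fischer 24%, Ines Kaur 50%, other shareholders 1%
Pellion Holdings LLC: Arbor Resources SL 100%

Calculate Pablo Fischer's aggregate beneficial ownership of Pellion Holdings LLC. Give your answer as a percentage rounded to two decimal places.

87.00%

Pablo reaches Pellion along 2 paths.
Via Arbor: 85% × 100% = 85%.
Via Greywick → Arbor: 20% × 10% × 100% = 2%.
Total: 85% + 2% = 87%.
Rounded: 87.00%.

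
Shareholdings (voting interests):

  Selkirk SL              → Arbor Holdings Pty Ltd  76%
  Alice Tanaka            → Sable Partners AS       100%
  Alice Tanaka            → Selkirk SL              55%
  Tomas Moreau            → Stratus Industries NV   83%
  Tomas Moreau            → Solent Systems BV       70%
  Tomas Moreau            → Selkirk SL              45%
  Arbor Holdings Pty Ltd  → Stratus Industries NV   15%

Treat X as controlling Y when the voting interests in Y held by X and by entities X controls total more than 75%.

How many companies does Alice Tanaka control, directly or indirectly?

Alice holds 100% of Sable, so Alice controls Sable.
No other company's threshold is met.
Alice controls 1 company.

1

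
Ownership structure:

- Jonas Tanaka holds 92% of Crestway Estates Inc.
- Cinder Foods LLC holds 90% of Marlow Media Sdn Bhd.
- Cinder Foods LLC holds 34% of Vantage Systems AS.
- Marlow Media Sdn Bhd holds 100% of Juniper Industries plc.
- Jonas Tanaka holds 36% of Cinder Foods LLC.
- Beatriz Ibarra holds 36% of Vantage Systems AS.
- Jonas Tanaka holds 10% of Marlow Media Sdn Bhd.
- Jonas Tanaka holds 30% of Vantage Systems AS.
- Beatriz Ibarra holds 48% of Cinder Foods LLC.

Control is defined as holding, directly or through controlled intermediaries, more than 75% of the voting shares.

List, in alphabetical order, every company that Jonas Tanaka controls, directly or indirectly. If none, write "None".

Jonas holds 92% of Crestway, so Jonas controls Crestway.
No other company's threshold is met.

Crestway Estates Inc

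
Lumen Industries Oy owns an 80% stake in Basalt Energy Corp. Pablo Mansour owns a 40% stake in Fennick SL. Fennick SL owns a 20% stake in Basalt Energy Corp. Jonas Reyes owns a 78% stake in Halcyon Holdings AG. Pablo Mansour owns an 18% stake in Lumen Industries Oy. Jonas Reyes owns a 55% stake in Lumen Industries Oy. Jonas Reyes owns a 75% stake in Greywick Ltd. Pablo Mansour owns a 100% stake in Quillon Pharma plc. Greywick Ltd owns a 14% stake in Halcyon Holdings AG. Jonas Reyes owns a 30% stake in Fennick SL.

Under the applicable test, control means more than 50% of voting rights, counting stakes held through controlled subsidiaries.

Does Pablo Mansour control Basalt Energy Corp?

No

Pablo holds 100% of Quillon, so Pablo controls Quillon.
Neither Pablo nor any entity Pablo controls holds any voting interest in Basalt.
So Pablo does not control Basalt.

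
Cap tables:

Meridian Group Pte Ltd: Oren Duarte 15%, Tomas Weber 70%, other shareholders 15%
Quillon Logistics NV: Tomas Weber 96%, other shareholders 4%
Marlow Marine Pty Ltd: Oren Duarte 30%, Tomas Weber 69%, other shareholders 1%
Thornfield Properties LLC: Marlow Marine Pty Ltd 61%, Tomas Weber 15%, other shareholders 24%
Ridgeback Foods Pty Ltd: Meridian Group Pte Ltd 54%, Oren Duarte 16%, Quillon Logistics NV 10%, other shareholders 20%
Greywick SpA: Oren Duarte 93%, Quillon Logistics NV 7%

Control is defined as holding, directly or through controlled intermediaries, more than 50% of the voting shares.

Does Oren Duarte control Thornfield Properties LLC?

No

Oren holds 93% of Greywick, so Oren controls Greywick.
Neither Oren nor any entity Oren controls holds any voting interest in Thornfield.
So Oren does not control Thornfield.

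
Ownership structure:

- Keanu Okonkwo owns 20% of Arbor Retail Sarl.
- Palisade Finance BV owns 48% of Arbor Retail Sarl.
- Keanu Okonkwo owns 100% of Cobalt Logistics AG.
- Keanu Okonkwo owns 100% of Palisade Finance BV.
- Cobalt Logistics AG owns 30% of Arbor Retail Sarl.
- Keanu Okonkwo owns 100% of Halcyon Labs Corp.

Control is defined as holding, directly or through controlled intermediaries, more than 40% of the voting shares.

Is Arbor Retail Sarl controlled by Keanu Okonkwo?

Yes

Keanu holds 100% of Cobalt, so Keanu controls Cobalt.
Keanu holds 100% of Palisade, so Keanu controls Palisade.
Keanu and Palisade and Cobalt together hold 20% + 48% + 30% = 98% of Arbor, so Keanu controls Arbor.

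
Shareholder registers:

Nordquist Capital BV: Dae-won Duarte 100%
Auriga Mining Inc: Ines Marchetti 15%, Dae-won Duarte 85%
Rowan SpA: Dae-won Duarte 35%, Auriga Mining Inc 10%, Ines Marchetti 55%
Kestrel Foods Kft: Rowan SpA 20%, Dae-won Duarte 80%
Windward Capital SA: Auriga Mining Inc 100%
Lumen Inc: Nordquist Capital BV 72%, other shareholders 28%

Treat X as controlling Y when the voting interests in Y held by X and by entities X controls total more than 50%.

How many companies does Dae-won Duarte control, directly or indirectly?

Dae-won holds 100% of Nordquist, so Dae-won controls Nordquist.
Dae-won holds 85% of Auriga, so Dae-won controls Auriga.
Dae-won holds 80% of Kestrel, so Dae-won controls Kestrel.
Auriga holds 100% of Windward, so Dae-won controls Windward.
Nordquist holds 72% of Lumen, so Dae-won controls Lumen.
No other company's threshold is met.
Dae-won controls 5 companies.

5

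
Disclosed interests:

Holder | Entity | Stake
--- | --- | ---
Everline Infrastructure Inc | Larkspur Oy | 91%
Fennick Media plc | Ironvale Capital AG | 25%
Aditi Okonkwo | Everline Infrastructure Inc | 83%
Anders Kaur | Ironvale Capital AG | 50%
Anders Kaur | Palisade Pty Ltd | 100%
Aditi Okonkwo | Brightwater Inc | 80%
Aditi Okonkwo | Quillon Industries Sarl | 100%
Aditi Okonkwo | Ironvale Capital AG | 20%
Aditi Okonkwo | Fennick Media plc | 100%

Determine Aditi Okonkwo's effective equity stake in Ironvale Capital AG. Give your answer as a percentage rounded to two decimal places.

Aditi reaches Ironvale along 2 paths.
Via Fennick: 100% × 25% = 25%.
Direct stake: 20% = 20%.
Total: 25% + 20% = 45%.
Rounded: 45.00%.

45.00%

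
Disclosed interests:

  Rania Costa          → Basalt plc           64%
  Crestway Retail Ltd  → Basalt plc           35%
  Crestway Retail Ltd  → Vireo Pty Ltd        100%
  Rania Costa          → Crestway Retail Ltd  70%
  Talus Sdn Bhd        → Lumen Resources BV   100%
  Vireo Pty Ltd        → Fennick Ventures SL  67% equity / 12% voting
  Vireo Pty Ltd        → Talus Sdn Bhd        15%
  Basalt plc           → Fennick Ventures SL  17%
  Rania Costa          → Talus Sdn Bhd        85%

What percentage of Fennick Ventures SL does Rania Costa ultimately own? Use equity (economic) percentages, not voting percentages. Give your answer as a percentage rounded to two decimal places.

Rania reaches Fennick along 3 paths.
Via Basalt: 64% × 17% = 10.88%.
Via Crestway → Basalt: 70% × 35% × 17% = 4.165%.
Via Crestway → Vireo: 70% × 100% × 67% = 46.9%.
Total: 10.88% + 4.165% + 46.9% = 61.945%.
Rounded: 61.95%.

61.95%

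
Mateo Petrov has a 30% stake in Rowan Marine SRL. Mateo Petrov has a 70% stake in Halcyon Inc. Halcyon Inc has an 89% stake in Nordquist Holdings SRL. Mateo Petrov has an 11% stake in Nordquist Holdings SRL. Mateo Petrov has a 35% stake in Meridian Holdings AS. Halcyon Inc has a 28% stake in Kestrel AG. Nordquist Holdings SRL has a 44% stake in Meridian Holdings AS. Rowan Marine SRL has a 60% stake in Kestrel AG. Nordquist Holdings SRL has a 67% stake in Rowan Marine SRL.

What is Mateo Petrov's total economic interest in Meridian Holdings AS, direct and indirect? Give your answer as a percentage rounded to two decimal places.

Mateo reaches Meridian along 3 paths.
Direct stake: 35% = 35%.
Via Nordquist: 11% × 44% = 4.84%.
Via Halcyon → Nordquist: 70% × 89% × 44% = 27.412%.
Total: 35% + 4.84% + 27.412% = 67.252%.
Rounded: 67.25%.

67.25%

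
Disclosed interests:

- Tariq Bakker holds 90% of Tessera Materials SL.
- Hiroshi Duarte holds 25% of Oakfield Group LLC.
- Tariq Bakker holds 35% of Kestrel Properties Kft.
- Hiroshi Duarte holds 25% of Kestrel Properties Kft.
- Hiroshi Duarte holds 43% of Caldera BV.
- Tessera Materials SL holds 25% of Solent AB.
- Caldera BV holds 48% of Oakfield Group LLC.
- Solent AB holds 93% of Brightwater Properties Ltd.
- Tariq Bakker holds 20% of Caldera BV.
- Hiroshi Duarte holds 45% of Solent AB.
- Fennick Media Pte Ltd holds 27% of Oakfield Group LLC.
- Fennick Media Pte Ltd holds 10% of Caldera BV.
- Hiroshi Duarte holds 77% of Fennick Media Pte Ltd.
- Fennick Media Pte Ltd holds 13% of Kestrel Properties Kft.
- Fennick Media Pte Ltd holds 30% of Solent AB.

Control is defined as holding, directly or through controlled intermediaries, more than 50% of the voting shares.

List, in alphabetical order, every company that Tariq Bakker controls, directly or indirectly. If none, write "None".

Tariq holds 90% of Tessera, so Tariq controls Tessera.
No other company's threshold is met.

Tessera Materials SL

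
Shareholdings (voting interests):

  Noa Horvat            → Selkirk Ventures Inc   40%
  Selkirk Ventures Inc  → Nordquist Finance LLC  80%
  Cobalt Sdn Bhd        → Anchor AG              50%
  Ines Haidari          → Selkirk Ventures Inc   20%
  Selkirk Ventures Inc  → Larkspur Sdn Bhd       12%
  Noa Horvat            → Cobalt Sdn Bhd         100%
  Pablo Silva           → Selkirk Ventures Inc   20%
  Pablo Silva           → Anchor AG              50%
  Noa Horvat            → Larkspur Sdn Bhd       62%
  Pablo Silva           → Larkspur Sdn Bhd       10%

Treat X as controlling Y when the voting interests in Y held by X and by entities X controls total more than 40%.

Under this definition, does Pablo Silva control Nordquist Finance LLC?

Pablo holds 50% of Anchor, so Pablo controls Anchor.
Neither Pablo nor any entity Pablo controls holds any voting interest in Nordquist.
So Pablo does not control Nordquist.

No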